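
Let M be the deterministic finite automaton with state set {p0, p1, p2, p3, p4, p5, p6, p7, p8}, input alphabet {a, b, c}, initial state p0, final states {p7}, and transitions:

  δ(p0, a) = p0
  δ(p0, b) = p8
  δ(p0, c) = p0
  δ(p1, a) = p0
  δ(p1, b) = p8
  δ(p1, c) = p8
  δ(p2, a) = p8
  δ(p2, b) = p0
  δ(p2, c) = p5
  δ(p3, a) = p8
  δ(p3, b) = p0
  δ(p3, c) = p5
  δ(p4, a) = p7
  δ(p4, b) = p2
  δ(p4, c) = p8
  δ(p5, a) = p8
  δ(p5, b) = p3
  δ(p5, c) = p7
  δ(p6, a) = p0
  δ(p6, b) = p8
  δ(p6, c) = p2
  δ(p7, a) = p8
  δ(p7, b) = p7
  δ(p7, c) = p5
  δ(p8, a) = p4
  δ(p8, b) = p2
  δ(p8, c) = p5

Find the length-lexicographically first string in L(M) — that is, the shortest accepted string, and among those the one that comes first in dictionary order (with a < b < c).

baa

A breadth-first search from p0 reaches an accepting state first via the path p0 → p8 → p4 → p7 on input baa.
No string of length < 3 is accepted (BFS exhausts all shorter strings without reaching an accepting state), and baa is the lexicographically least accepting string of length 3.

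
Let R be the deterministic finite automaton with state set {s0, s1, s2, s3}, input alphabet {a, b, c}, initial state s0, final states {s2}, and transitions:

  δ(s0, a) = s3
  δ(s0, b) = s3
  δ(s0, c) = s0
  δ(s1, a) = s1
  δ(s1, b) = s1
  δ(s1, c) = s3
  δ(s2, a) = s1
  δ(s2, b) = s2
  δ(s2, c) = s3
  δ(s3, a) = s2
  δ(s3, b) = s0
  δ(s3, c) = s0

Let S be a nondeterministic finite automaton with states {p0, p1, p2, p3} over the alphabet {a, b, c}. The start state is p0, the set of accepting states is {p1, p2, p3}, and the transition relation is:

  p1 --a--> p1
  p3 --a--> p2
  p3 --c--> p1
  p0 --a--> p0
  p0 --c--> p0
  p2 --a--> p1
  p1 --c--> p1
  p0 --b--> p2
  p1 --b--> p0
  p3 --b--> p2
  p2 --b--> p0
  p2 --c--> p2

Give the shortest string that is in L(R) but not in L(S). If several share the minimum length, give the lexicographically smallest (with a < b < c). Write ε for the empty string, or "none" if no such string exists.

aa

The string aa is accepted by R but not by S.
No shorter string lies in the difference, and aa is the lexicographically first length-2 string in L(R) \ L(S).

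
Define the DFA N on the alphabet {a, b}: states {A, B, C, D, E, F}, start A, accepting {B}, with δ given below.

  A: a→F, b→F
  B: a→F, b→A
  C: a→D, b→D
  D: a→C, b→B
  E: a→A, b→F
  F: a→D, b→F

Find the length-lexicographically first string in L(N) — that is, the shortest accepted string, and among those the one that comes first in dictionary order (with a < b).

A breadth-first search from A reaches an accepting state first via the path A → F → D → B on input aab.
No string of length < 3 is accepted (BFS exhausts all shorter strings without reaching an accepting state), and aab is the lexicographically least accepting string of length 3.

aab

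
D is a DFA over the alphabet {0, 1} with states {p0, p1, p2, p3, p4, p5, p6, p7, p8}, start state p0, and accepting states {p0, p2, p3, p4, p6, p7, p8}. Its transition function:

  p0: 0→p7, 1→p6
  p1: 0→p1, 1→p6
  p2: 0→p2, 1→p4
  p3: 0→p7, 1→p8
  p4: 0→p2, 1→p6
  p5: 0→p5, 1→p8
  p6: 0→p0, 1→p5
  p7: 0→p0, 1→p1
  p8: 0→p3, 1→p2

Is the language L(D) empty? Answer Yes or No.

The empty string ε is accepted: the run p0 ends in the accepting state p0.
Since at least one string is accepted, L(D) is not empty.

No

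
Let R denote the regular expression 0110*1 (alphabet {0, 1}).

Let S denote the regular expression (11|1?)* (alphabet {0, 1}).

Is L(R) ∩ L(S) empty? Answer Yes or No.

Converting the expression R to a DFA (subset construction, then merging equivalent states) gives the minimal DFA with states {r0, r1, r2, r3, r4, r5}, start state r0, accepting states {r5} and transitions r0: 0→r1, 1→r2; r1: 0→r2, 1→r3; r2: 0→r2, 1→r2; r3: 0→r2, 1→r4; r4: 0→r4, 1→r5; r5: 0→r2, 1→r2.
Converting the expression S to a DFA (subset construction, then merging equivalent states) gives the minimal DFA with states {s0, s1}, start state s0, accepting states {s0} and transitions s0: 0→s1, 1→s0; s1: 0→s1, 1→s1.
Exploring the product automaton R × S from the start pair (r0, s0), following both machines on each input symbol, reaches 7 state pairs: (r0, s0), (r1, s1), (r2, s0), (r2, s1), (r3, s1), (r4, s1), (r5, s1).
R accepts in {r5} and S accepts in {s0}; no reachable pair has both components accepting, so no string drives both machines to acceptance simultaneously and L(R) ∩ L(S) = ∅.
So no string is accepted by both, and the intersection is empty.

Yes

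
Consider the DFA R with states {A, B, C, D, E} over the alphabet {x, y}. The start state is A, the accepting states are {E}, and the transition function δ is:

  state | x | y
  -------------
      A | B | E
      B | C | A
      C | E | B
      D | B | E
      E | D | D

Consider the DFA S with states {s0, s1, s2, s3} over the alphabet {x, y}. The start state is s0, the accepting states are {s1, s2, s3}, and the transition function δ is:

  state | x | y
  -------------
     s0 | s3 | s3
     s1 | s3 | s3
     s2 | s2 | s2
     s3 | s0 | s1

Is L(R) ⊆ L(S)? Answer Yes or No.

Yes

Exploring the product automaton R × S from the start pair (A, s0), following both machines on each input symbol, reaches 7 state pairs: (A, s0), (B, s3), (E, s3), (C, s0), (A, s1), (D, s0), (D, s1).
R accepts in {E} and S accepts in {s1, s2, s3}. The reachable pairs whose R-component is accepting are (E, s3); in each of them the S-component is accepting too, so the product for L(R) \ L(S) (R-component accepting, S-component rejecting) has no reachable accepting pair and the difference is empty.
Hence every string in L(R) is also in L(S).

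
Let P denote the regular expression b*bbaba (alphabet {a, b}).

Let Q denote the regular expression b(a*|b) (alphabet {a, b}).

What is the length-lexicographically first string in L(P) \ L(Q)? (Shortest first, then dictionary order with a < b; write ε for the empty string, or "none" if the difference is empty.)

bbaba

The string bbaba is accepted by P but not by Q.
No shorter string lies in the difference, and bbaba is the lexicographically first length-5 string in L(P) \ L(Q).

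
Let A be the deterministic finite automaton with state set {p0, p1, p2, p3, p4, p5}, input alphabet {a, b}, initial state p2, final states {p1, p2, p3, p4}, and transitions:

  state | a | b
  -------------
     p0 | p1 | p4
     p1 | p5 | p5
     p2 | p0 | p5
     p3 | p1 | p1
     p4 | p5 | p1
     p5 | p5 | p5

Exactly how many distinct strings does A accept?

The useful subgraph on states {p0, p1, p2, p4} is acyclic, so L(A) is finite; the longest accepting path visits 4 useful states, giving maximum string length 3.
Counting accepting paths from p2 by length: 1 of length 0, 2 of length 2, 1 of length 3. Total 4.

4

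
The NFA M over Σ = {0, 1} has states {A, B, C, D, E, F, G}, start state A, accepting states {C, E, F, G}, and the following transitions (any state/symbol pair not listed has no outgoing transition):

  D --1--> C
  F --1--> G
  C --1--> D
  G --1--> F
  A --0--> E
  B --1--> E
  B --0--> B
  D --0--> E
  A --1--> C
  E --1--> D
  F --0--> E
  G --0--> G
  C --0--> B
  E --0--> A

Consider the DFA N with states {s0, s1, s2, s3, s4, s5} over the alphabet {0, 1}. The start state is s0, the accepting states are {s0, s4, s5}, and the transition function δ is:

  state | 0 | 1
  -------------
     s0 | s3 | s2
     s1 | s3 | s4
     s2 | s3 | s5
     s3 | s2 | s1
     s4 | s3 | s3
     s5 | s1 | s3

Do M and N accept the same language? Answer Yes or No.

The string 0 is accepted by M but rejected by N.
So L(M) ≠ L(N).

No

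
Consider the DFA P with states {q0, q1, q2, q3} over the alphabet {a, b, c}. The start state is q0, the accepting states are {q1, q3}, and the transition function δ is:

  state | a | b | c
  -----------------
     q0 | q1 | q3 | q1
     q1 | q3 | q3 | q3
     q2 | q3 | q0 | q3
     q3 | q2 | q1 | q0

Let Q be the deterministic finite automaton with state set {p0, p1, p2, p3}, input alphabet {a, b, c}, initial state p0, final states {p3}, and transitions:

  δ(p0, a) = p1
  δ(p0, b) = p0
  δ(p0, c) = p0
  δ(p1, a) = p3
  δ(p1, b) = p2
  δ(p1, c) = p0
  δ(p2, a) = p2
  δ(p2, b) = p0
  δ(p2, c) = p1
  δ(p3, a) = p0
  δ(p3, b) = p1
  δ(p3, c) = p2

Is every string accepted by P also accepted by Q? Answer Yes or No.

The string a is in L(P) but not in L(Q).
So L(P) ⊄ L(Q).

No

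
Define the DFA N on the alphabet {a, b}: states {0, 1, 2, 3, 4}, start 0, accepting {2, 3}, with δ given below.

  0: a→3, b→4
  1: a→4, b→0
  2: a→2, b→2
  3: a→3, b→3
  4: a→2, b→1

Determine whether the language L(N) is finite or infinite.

State 3 is reachable from the start and can reach an accepting state, and it lies on the cycle 3 → 3.
Traversing that cycle any number of times yields accepted strings of unbounded length, so the language is infinite.

infinite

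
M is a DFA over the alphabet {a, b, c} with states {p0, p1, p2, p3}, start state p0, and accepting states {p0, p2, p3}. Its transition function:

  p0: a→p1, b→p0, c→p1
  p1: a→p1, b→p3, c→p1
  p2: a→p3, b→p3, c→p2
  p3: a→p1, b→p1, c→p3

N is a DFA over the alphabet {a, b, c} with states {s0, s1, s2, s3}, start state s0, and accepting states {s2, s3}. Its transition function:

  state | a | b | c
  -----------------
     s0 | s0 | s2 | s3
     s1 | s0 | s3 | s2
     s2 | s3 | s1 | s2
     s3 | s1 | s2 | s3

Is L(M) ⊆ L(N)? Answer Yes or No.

The empty string ε is in L(M) but not in L(N).
So L(M) ⊄ L(N).

No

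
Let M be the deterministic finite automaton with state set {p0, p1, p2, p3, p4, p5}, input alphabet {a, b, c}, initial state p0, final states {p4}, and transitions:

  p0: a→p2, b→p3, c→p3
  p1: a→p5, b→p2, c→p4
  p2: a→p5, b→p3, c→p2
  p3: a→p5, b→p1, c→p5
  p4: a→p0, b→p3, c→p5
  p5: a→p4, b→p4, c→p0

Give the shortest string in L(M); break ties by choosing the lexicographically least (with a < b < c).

A breadth-first search from p0 reaches an accepting state first via the path p0 → p2 → p5 → p4 on input aaa.
No string of length < 3 is accepted (BFS exhausts all shorter strings without reaching an accepting state), and aaa is the lexicographically least accepting string of length 3.

aaa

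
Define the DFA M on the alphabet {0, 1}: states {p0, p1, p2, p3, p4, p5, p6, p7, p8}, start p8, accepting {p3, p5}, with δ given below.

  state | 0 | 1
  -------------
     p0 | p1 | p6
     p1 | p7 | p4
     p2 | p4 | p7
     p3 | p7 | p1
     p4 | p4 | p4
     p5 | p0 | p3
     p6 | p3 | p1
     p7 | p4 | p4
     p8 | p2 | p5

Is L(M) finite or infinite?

The useful states (reachable from p8 and able to reach an accepting state) are {p0, p3, p5, p6, p8}.
Restricted to these states the transition graph has no cycle, so every accepting path has bounded length and L is finite.

finite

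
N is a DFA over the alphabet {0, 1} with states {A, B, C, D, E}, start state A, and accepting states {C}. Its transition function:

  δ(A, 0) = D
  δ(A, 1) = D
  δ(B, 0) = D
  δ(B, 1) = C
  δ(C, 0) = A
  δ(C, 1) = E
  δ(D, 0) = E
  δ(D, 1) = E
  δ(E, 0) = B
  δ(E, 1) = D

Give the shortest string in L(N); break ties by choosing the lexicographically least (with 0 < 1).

A breadth-first search from A reaches an accepting state first via the path A → D → E → B → C on input 0001.
No string of length < 4 is accepted (BFS exhausts all shorter strings without reaching an accepting state), and 0001 is the lexicographically least accepting string of length 4.

0001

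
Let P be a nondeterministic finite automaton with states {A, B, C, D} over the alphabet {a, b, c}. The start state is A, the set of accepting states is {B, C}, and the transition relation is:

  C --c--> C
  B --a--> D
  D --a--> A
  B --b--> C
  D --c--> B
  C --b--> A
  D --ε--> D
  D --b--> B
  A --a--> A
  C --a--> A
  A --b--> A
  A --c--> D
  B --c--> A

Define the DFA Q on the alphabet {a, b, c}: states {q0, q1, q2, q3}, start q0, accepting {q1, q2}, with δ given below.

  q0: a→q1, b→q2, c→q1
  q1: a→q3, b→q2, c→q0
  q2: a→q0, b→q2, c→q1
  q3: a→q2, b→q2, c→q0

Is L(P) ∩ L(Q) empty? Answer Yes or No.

No

The string cb is accepted by both P and Q.
Hence L(P) ∩ L(Q) ≠ ∅.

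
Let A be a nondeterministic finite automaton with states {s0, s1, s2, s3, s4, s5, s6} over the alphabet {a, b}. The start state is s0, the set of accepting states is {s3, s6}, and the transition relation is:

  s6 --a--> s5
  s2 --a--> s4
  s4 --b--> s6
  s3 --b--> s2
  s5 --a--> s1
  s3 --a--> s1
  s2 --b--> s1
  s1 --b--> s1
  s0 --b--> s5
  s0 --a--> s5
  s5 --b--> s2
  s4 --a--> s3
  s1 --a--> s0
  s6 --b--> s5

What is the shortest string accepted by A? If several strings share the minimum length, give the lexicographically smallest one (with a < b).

A breadth-first search from s0 reaches an accepting state first via the path s0 → s5 → s2 → s4 → s3 on input abaa.
No string of length < 4 is accepted (BFS exhausts all shorter strings without reaching an accepting state), and abaa is the lexicographically least accepting string of length 4.

abaa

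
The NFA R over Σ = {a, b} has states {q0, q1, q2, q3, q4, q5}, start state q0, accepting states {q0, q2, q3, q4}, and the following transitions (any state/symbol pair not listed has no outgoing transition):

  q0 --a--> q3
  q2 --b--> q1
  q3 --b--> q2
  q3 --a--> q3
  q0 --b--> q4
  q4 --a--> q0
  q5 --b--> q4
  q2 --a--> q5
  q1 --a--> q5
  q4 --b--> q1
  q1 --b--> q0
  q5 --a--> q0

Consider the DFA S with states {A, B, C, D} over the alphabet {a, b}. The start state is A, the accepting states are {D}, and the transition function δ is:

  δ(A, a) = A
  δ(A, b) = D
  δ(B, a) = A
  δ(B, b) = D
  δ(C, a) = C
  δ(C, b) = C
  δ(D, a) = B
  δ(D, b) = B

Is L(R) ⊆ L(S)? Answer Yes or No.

The empty string ε is in L(R) but not in L(S).
So L(R) ⊄ L(S).

No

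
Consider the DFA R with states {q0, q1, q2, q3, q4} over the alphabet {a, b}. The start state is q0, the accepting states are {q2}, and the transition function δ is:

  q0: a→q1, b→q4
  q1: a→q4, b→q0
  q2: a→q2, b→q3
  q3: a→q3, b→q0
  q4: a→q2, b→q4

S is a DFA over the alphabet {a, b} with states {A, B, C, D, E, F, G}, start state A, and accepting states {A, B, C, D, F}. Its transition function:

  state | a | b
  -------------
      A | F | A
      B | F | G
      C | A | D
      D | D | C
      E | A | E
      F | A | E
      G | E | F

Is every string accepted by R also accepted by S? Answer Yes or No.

Yes

Exploring the product automaton R × S from the start pair (q0, A), following both machines on each input symbol, reaches 12 state pairs: (q0, A), (q1, F), (q4, A), (q0, E), (q2, F), (q1, A), (q4, E), (q2, A), (q3, E), (q4, F), (q3, A), (q3, F).
R accepts in {q2} and S accepts in {A, B, C, D, F}. The reachable pairs whose R-component is accepting are (q2, F), (q2, A); in each of them the S-component is accepting too, so the product for L(R) \ L(S) (R-component accepting, S-component rejecting) has no reachable accepting pair and the difference is empty.
Hence every string in L(R) is also in L(S).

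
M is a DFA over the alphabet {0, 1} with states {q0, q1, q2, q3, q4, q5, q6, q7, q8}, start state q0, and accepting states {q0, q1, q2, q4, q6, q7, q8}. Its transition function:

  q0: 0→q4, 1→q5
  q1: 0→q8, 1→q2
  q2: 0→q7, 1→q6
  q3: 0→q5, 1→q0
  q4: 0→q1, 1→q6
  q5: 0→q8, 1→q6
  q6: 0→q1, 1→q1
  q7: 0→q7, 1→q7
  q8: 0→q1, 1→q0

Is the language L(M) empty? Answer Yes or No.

The empty string ε is accepted: the run q0 ends in the accepting state q0.
Since at least one string is accepted, L(M) is not empty.

No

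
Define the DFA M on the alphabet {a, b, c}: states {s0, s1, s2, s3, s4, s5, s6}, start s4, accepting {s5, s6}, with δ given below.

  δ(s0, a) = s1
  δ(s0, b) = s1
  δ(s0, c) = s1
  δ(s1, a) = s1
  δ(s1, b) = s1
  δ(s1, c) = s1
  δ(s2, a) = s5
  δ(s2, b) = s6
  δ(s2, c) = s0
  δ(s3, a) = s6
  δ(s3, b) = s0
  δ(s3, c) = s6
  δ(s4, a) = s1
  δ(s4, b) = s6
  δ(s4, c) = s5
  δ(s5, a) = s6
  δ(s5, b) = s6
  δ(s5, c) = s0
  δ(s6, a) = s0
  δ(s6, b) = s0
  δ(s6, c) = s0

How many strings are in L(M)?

The useful subgraph on states {s4, s5, s6} is acyclic, so L(M) is finite; the longest accepting path visits 3 useful states, giving maximum string length 2.
Counting accepting paths from s4 by length: 2 of length 1, 2 of length 2. Total 4.

4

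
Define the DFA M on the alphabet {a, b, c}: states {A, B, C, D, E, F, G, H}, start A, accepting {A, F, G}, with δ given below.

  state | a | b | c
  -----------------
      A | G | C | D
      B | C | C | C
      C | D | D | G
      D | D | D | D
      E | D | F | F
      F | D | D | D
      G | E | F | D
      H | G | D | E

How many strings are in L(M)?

The useful subgraph on states {A, C, E, F, G} is acyclic, so L(M) is finite; the longest accepting path visits 5 useful states, giving maximum string length 4.
Counting accepting paths from A by length: 1 of length 0, 1 of length 1, 2 of length 2, 3 of length 3, 2 of length 4. Total 9.

9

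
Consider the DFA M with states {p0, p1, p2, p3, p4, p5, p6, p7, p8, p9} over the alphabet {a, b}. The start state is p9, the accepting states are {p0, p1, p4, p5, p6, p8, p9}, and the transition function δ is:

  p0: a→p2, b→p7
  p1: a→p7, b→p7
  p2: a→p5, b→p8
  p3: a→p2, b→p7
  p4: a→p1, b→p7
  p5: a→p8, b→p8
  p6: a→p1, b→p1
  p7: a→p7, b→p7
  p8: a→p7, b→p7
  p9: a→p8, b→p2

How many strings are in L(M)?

The useful subgraph on states {p2, p5, p8, p9} is acyclic, so L(M) is finite; the longest accepting path visits 4 useful states, giving maximum string length 3.
Counting accepting paths from p9 by length: 1 of length 0, 1 of length 1, 2 of length 2, 2 of length 3. Total 6.

6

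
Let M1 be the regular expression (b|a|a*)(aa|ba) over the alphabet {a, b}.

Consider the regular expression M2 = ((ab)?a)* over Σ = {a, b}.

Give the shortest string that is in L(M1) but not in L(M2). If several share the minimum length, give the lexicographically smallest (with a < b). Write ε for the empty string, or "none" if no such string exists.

The string ba is accepted by M1 but not by M2.
No shorter string lies in the difference, and ba is the lexicographically first length-2 string in L(M1) \ L(M2).

ba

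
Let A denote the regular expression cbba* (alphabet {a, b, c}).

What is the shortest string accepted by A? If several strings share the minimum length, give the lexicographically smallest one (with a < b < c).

By inspection of the expression, no string of length less than 3 matches, and cbb is the lexicographically first match of length 3.

cbb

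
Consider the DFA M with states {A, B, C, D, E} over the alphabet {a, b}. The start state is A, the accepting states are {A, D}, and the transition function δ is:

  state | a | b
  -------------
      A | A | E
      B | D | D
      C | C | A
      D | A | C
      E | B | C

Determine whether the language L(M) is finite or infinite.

infinite

State A is reachable from the start and can reach an accepting state, and it lies on the cycle A → A.
Traversing that cycle any number of times yields accepted strings of unbounded length, so the language is infinite.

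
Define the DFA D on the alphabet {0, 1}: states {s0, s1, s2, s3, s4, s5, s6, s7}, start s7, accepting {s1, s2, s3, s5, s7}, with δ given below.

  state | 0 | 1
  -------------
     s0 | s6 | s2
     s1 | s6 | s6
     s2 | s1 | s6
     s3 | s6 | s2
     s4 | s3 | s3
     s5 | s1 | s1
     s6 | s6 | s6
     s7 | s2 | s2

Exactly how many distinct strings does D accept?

5

The useful subgraph on states {s1, s2, s7} is acyclic, so L(D) is finite; the longest accepting path visits 3 useful states, giving maximum string length 2.
Counting accepting paths from s7 by length: 1 of length 0, 2 of length 1, 2 of length 2. Total 5.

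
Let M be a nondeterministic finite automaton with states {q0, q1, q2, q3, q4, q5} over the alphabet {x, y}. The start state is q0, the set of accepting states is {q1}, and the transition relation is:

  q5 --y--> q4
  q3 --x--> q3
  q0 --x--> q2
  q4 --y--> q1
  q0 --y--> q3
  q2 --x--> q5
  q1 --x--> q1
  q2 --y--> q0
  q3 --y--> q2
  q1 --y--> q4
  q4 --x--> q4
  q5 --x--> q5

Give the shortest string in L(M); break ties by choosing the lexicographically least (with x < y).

xxyy

A breadth-first search from q0 reaches an accepting state first via the path q0 → q2 → q5 → q4 → q1 on input xxyy.
No string of length < 4 is accepted (BFS exhausts all shorter strings without reaching an accepting state), and xxyy is the lexicographically least accepting string of length 4.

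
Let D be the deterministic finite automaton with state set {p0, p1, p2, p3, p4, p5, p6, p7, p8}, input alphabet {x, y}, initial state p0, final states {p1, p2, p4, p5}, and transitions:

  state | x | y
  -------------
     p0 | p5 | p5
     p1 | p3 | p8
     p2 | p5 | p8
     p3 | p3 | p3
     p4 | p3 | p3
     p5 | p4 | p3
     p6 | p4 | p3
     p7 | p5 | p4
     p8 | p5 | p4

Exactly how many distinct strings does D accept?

4

The useful subgraph on states {p0, p4, p5} is acyclic, so L(D) is finite; the longest accepting path visits 3 useful states, giving maximum string length 2.
Counting accepting paths from p0 by length: 2 of length 1, 2 of length 2. Total 4.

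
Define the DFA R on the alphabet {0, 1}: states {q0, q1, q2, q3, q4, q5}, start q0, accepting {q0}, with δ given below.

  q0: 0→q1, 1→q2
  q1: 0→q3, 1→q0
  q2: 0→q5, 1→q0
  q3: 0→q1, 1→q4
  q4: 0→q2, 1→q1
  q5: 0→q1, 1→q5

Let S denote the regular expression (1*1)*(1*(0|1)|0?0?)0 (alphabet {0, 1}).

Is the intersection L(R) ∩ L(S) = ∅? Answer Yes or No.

Converting the expression S to a DFA (subset construction, then merging equivalent states) gives the minimal DFA with states {s0, s1, s2, s3, s4}, start state s0, accepting states {s1, s2, s4} and transitions s0: 0→s1, 1→s0; s1: 0→s2, 1→s3; s2: 0→s4, 1→s3; s3: 0→s3, 1→s3; s4: 0→s3, 1→s3.
Exploring the product automaton R × S from the start pair (q0, s0), following both machines on each input symbol, reaches 14 state pairs: (q0, s0), (q1, s1), (q2, s0), (q3, s2), (q0, s3), (q5, s1), (q1, s4), (q4, s3), (q1, s3), (q2, s3), (q1, s2), (q5, s3), (q3, s3), (q3, s4).
R accepts in {q0} and S accepts in {s1, s2, s4}; no reachable pair has both components accepting, so no string drives both machines to acceptance simultaneously and L(R) ∩ L(S) = ∅.
So no string is accepted by both, and the intersection is empty.

Yes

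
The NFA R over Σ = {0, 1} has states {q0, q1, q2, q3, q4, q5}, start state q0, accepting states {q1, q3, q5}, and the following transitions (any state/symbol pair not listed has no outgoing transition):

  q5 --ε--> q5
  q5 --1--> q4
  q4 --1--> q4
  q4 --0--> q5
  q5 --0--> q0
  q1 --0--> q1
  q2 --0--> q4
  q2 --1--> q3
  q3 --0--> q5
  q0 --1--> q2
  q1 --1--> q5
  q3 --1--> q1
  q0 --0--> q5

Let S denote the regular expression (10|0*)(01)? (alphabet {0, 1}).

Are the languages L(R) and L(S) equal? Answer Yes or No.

The string 11 is accepted by R but rejected by S.
So L(R) ≠ L(S).

No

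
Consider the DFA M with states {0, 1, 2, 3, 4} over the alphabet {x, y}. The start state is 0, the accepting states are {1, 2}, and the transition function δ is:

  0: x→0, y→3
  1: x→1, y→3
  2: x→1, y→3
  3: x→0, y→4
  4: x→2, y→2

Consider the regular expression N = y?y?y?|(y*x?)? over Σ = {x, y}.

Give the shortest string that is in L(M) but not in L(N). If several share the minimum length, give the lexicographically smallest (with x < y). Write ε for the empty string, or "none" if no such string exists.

The string xyyx is accepted by M but not by N.
No shorter string lies in the difference, and xyyx is the lexicographically first length-4 string in L(M) \ L(N).

xyyx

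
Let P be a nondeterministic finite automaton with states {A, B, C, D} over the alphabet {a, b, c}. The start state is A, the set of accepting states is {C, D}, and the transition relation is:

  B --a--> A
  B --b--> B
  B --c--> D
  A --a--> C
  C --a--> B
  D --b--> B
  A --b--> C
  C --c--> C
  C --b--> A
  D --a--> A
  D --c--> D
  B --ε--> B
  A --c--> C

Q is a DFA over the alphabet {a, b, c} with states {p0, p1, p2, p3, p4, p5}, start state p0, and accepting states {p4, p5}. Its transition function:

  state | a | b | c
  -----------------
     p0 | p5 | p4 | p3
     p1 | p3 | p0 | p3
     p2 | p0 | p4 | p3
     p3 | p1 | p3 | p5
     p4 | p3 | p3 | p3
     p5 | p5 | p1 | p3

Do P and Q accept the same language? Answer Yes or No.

No

The string c is accepted by P but rejected by Q.
So L(P) ≠ L(Q).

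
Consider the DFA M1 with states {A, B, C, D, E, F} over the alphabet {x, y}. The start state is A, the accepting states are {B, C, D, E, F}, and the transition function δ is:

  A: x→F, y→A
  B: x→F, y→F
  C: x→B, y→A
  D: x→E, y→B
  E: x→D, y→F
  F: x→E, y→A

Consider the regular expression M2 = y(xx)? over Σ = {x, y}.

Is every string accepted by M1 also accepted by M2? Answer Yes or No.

The string x is in L(M1) but not in L(M2).
So L(M1) ⊄ L(M2).

No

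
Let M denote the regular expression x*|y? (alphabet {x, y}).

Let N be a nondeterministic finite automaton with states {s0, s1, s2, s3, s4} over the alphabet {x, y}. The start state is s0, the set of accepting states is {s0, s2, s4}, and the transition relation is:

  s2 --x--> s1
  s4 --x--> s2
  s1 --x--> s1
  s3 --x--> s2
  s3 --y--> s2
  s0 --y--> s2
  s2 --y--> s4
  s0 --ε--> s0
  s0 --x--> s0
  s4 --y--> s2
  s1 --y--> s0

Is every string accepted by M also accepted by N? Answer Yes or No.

Yes

Converting the expression M to a DFA (subset construction, then merging equivalent states) gives the minimal DFA with states {m0, m1, m2, m3}, start state m0, accepting states {m0, m1, m2} and transitions m0: x→m1, y→m2; m1: x→m1, y→m3; m2: x→m3, y→m3; m3: x→m3, y→m3.
Exploring the product automaton M × N from the start pair (m0, s0), following both machines on each input symbol, reaches 7 state pairs: (m0, s0), (m1, s0), (m2, s2), (m3, s2), (m3, s1), (m3, s4), (m3, s0).
M accepts in {m0, m1, m2} and N accepts in {s0, s2, s4}. The reachable pairs whose M-component is accepting are (m0, s0), (m1, s0), (m2, s2); in each of them the N-component is accepting too, so the product for L(M) \ L(N) (M-component accepting, N-component rejecting) has no reachable accepting pair and the difference is empty.
Hence every string in L(M) is also in L(N).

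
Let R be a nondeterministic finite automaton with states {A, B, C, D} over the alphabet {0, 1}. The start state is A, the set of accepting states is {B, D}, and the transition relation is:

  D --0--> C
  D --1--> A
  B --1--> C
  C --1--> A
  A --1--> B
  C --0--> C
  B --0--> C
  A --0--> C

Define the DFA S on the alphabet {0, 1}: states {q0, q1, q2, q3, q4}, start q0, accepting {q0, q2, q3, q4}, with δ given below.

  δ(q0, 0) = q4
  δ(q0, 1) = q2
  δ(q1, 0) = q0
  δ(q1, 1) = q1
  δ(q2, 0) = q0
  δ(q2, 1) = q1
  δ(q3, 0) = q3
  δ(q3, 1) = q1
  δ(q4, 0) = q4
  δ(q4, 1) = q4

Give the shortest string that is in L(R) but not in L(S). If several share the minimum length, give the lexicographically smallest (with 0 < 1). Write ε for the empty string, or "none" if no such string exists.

The string 1011 is accepted by R but not by S.
No shorter string lies in the difference, and 1011 is the lexicographically first length-4 string in L(R) \ L(S).

1011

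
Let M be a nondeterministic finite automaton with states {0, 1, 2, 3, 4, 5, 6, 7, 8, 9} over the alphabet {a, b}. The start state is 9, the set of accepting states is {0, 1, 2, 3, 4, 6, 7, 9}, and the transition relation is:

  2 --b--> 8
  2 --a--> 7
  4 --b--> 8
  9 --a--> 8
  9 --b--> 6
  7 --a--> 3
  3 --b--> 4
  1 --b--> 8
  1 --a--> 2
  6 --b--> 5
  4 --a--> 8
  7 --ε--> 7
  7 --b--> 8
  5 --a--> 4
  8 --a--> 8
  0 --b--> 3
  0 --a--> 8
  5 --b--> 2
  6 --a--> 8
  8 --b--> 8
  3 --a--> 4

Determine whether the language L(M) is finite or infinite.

finite

The useful states (reachable from 9 and able to reach an accepting state) are {2, 3, 4, 5, 6, 7, 9}.
Restricted to these states the transition graph has no cycle, so every accepting path has bounded length and L is finite.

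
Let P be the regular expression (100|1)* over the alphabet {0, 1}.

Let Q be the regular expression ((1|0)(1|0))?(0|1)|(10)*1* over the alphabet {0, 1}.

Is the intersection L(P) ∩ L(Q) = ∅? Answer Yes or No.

The empty string ε is accepted by both P and Q.
Hence L(P) ∩ L(Q) ≠ ∅.

No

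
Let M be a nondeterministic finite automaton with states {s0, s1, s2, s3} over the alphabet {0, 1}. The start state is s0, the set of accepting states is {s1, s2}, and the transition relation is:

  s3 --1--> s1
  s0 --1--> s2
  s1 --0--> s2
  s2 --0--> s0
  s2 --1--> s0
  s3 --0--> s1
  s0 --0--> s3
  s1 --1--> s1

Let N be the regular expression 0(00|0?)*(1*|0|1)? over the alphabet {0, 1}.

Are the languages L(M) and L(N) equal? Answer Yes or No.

The string 1 is accepted by M but rejected by N.
So L(M) ≠ L(N).

No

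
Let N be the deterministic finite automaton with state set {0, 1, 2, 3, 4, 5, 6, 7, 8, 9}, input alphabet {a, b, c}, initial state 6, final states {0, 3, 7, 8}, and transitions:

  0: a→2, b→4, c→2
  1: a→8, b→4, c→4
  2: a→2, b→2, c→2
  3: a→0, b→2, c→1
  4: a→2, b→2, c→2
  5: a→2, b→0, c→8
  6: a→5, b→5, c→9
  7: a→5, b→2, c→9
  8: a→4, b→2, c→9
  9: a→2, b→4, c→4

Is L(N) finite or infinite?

finite

The useful states (reachable from 6 and able to reach an accepting state) are {0, 5, 6, 8}.
Restricted to these states the transition graph has no cycle, so every accepting path has bounded length and L is finite.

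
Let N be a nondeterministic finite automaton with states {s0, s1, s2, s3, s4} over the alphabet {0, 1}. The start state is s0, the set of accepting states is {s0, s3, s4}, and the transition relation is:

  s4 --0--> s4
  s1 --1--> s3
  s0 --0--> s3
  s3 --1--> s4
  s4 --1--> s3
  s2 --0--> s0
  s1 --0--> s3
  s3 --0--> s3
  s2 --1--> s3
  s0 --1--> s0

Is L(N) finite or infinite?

State s0 is reachable from the start and can reach an accepting state, and it lies on the cycle s0 → s0.
Traversing that cycle any number of times yields accepted strings of unbounded length, so the language is infinite.

infinite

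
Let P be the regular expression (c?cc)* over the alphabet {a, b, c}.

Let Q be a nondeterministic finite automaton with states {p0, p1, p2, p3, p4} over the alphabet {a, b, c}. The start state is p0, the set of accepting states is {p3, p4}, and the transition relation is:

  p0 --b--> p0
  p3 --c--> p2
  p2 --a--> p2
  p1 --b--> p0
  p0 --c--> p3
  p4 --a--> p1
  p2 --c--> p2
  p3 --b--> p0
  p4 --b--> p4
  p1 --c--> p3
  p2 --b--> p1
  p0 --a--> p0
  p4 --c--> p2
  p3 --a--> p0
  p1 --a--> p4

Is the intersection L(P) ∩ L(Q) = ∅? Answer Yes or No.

Yes

Converting the expression P to a DFA (subset construction, then merging equivalent states) gives the minimal DFA with states {r0, r1, r2, r3}, start state r0, accepting states {r0, r3} and transitions r0: a→r1, b→r1, c→r2; r1: a→r1, b→r1, c→r1; r2: a→r1, b→r1, c→r3; r3: a→r1, b→r1, c→r3.
Exploring the product automaton P × Q from the start pair (r0, p0), following both machines on each input symbol, reaches 8 state pairs: (r0, p0), (r1, p0), (r2, p3), (r1, p3), (r3, p2), (r1, p2), (r1, p1), (r1, p4).
P accepts in {r0, r3} and Q accepts in {p3, p4}; no reachable pair has both components accepting, so no string drives both machines to acceptance simultaneously and L(P) ∩ L(Q) = ∅.
So no string is accepted by both, and the intersection is empty.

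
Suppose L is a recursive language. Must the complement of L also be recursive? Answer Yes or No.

Yes

Run the decider for L and flip its answer; since the decider halts on every input, this decides the complement.
So the recursive languages are closed under complement.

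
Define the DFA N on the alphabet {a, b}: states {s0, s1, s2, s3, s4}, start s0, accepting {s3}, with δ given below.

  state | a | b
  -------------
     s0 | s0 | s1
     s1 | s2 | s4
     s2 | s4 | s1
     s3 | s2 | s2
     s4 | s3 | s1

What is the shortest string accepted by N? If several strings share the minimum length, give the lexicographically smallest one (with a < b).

A breadth-first search from s0 reaches an accepting state first via the path s0 → s1 → s4 → s3 on input bba.
No string of length < 3 is accepted (BFS exhausts all shorter strings without reaching an accepting state), and bba is the lexicographically least accepting string of length 3.

bba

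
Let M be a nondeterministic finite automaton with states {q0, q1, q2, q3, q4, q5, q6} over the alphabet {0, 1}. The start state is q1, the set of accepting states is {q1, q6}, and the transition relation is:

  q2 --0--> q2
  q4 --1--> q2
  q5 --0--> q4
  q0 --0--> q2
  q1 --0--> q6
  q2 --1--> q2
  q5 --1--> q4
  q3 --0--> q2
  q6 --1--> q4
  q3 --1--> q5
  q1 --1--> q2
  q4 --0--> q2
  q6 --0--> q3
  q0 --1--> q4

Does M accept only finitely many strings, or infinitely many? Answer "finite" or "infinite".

finite

The useful states (reachable from q1 and able to reach an accepting state) are {q1, q6}.
Restricted to these states the transition graph has no cycle, so every accepting path has bounded length and L is finite.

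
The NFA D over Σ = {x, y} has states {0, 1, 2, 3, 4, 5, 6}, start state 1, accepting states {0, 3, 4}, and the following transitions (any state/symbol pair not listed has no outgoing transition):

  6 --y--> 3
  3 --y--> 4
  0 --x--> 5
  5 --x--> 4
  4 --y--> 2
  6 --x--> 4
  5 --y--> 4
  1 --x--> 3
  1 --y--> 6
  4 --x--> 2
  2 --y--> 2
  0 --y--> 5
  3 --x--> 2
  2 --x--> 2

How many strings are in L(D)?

5

The useful subgraph on states {1, 3, 4, 6} is acyclic, so L(D) is finite; the longest accepting path visits 4 useful states, giving maximum string length 3.
Counting accepting paths from 1 by length: 1 of length 1, 3 of length 2, 1 of length 3. Total 5.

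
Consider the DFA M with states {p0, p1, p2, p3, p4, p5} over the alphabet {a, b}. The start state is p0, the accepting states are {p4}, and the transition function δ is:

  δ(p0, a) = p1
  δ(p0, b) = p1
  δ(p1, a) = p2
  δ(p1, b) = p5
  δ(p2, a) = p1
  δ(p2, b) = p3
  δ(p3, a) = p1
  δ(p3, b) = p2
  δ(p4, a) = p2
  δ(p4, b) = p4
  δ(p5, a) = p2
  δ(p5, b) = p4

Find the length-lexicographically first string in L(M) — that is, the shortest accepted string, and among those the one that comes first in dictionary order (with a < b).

abb

A breadth-first search from p0 reaches an accepting state first via the path p0 → p1 → p5 → p4 on input abb.
No string of length < 3 is accepted (BFS exhausts all shorter strings without reaching an accepting state), and abb is the lexicographically least accepting string of length 3.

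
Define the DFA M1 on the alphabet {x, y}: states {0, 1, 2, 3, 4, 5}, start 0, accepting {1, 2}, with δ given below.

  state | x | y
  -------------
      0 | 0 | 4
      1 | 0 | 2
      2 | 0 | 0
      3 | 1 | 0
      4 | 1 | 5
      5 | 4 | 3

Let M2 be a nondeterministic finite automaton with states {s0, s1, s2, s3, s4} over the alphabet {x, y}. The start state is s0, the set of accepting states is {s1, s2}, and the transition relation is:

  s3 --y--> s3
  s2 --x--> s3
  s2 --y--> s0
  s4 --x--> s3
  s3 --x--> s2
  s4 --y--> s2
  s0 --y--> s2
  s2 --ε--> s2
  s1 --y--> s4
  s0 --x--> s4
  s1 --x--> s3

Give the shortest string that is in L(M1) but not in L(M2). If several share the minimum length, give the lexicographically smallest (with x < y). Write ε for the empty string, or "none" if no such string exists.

yx

The string yx is accepted by M1 but not by M2.
No shorter string lies in the difference, and yx is the lexicographically first length-2 string in L(M1) \ L(M2).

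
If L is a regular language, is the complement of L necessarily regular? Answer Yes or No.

Yes

Take a complete DFA for L and swap accepting and non-accepting states; the resulting DFA accepts exactly Σ* \ L.
So the regular languages are closed under complement.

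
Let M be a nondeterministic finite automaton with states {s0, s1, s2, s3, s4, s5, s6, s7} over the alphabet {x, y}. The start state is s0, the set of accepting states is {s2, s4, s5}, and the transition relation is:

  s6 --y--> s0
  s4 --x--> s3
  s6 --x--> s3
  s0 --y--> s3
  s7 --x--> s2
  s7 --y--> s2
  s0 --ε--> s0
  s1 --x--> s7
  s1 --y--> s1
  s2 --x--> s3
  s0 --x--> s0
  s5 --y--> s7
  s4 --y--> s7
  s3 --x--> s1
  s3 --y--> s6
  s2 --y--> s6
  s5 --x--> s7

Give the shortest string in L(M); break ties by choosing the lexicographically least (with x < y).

A breadth-first search from s0 reaches an accepting state first via the path s0 → s3 → s1 → s7 → s2 on input yxxx.
No string of length < 4 is accepted (BFS exhausts all shorter strings without reaching an accepting state), and yxxx is the lexicographically least accepting string of length 4.

yxxx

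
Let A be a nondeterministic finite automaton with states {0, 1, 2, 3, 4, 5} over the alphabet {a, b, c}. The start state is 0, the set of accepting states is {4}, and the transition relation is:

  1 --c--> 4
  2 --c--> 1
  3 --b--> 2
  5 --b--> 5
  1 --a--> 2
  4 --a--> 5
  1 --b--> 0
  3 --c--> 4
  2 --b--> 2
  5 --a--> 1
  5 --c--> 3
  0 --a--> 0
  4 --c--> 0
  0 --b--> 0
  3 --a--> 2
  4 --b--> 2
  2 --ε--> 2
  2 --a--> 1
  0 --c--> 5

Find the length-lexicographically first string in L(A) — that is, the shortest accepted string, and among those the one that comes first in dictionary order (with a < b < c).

A breadth-first search from 0 reaches an accepting state first via the path 0 → 5 → 1 → 4 on input cac.
No string of length < 3 is accepted (BFS exhausts all shorter strings without reaching an accepting state), and cac is the lexicographically least accepting string of length 3.

cac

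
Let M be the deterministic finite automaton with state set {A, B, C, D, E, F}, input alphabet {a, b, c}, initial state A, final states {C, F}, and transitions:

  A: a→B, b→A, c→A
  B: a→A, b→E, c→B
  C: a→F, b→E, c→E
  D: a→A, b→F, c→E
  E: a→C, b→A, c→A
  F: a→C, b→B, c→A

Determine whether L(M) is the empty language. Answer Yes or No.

The string aba is accepted: the run A → B → E → C ends in the accepting state C.
Since at least one string is accepted, L(M) is not empty.

No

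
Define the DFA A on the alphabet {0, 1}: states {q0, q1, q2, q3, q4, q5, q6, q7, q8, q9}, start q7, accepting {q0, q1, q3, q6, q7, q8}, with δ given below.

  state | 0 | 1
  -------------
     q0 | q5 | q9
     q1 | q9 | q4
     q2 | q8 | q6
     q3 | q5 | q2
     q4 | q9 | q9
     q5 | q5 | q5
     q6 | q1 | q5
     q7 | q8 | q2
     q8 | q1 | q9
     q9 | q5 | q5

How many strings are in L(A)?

The useful subgraph on states {q1, q2, q6, q7, q8} is acyclic, so L(A) is finite; the longest accepting path visits 4 useful states, giving maximum string length 3.
Counting accepting paths from q7 by length: 1 of length 0, 1 of length 1, 3 of length 2, 2 of length 3. Total 7.

7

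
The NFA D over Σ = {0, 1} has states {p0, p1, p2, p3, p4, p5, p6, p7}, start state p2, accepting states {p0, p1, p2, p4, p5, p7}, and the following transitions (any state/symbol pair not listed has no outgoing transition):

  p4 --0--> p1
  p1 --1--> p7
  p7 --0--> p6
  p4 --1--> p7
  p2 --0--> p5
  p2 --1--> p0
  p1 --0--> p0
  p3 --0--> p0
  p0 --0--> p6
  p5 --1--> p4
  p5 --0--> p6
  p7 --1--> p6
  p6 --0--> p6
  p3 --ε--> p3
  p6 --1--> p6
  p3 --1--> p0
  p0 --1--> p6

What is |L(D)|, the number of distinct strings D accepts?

8

The useful subgraph on states {p0, p1, p2, p4, p5, p7} is acyclic, so L(D) is finite; the longest accepting path visits 5 useful states, giving maximum string length 4.
Counting accepting paths from p2 by length: 1 of length 0, 2 of length 1, 1 of length 2, 2 of length 3, 2 of length 4. Total 8.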